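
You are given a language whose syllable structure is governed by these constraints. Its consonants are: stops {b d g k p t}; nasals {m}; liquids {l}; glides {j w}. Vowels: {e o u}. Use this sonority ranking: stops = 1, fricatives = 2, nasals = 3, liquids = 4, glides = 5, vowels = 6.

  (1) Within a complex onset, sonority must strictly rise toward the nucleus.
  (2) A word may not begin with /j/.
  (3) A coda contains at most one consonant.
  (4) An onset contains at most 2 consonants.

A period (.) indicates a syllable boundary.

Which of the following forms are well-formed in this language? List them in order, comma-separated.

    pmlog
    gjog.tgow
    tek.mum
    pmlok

tek.mum

pmlog — violates constraint 4: syllable 1 onset /pml/ has 3 consonants (> 2) → ill-formed
gjog.tgow — violates constraint 1: syllable 2 onset /tg/: /t/ (stop, 1) → /g/ (stop, 1) does not rise → ill-formed
tek.mum — σ1 onset /t/, coda /k/ ok; σ2 onset /m/, coda /m/ ok → well-formed
pmlok — violates constraint 4: syllable 1 onset /pml/ has 3 consonants (> 2) → ill-formed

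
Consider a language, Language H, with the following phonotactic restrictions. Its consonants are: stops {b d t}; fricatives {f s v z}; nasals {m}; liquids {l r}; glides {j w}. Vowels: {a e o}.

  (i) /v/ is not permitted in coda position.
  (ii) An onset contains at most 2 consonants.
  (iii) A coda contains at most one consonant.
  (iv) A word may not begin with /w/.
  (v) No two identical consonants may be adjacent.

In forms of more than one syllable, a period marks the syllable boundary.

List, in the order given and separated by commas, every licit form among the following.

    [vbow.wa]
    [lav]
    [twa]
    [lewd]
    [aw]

[vbow.wa] — violates constraint (v): adjacent identical consonants /ww/ → illicit
[lav] — violates constraint (i): syllable 1 coda contains /v/ → illicit
[twa] — σ1 onset /tw/ (2C), coda /∅/ ok → licit
[lewd] — violates constraint (iii): syllable 1 coda /wd/ has 2 consonants (> 1) → illicit
[aw] — σ1 onset /∅/, coda /w/ ok → licit

[twa], [aw]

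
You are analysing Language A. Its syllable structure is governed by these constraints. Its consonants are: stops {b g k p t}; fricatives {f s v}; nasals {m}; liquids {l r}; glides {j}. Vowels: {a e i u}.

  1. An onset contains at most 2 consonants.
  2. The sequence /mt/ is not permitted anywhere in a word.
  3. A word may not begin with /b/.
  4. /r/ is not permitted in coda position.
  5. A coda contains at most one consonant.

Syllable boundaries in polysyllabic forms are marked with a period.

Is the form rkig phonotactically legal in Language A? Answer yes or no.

rkig — σ1 onset /rk/ (2C), coda /g/ ok → phonotactically legal

yes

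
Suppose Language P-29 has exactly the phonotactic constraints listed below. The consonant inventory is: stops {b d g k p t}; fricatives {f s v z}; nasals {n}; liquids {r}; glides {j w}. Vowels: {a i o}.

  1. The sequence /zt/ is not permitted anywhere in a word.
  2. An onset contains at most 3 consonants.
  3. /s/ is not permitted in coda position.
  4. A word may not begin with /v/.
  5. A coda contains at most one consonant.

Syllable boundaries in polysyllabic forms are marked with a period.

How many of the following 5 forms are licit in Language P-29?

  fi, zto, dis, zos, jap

fi — σ1 onset /f/, coda /∅/ ok → licit
zto — violates constraint 1: contains banned sequence /zt/ → illicit
dis — violates constraint 3: syllable 1 coda contains /s/ → illicit
zos — violates constraint 3: syllable 1 coda contains /s/ → illicit
jap — σ1 onset /j/, coda /p/ ok → licit
Licit: fi, jap → 2.

2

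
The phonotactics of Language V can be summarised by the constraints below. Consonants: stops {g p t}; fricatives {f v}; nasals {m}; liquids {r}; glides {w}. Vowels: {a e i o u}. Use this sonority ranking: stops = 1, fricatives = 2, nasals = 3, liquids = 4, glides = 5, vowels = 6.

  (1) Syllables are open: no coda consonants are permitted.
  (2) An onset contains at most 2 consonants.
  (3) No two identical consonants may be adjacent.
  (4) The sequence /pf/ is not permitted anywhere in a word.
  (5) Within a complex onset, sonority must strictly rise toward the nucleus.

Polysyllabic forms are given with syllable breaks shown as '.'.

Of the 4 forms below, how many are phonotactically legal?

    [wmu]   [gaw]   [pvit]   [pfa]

[wmu] — violates constraint 5: syllable 1 onset /wm/: /w/ (glide, 5) → /m/ (nasal, 3) does not rise → phonotactically illegal
[gaw] — violates constraint 1: syllable 1 coda /w/ has 1 consonant (> 0) → phonotactically illegal
[pvit] — violates constraint 1: syllable 1 coda /t/ has 1 consonant (> 0) → phonotactically illegal
[pfa] — violates constraint 4: contains banned sequence /pf/ → phonotactically illegal
No form is phonotactically legal → 0.

0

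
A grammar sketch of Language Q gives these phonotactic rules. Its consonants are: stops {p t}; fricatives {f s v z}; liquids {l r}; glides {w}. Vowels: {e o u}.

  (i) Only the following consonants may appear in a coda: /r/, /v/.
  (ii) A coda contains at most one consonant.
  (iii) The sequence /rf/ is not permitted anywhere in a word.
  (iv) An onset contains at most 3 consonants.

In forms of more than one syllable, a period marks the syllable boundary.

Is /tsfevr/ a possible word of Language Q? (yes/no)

/tsfevr/ — violates constraint (ii): syllable 1 coda /vr/ has 2 consonants (> 1) → phonotactically illegal

no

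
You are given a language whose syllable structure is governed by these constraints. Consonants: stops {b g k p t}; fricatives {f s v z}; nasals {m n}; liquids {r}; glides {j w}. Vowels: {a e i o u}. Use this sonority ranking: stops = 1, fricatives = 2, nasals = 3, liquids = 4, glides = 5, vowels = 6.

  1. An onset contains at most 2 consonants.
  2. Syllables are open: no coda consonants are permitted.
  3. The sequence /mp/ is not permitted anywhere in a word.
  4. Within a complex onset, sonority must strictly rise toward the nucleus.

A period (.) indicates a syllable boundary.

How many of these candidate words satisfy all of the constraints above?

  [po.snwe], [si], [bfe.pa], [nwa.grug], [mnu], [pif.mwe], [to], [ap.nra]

[po.snwe] — violates constraint 1: syllable 2 onset /snw/ has 3 consonants (> 2) → phonotactically illegal
[si] — σ1 onset /s/, coda /∅/ ok → phonotactically legal
[bfe.pa] — σ1 onset /bf/ (1→2 rises), coda /∅/ ok; σ2 onset /p/, coda /∅/ ok → phonotactically legal
[nwa.grug] — violates constraint 2: syllable 2 coda /g/ has 1 consonant (> 0) → phonotactically illegal
[mnu] — violates constraint 4: syllable 1 onset /mn/: /m/ (nasal, 3) → /n/ (nasal, 3) does not rise → phonotactically illegal
[pif.mwe] — violates constraint 2: syllable 1 coda /f/ has 1 consonant (> 0) → phonotactically illegal
[to] — σ1 onset /t/, coda /∅/ ok → phonotactically legal
[ap.nra] — violates constraint 2: syllable 1 coda /p/ has 1 consonant (> 0) → phonotactically illegal
Phonotactically legal: [si], [bfe.pa], [to] → 3.

3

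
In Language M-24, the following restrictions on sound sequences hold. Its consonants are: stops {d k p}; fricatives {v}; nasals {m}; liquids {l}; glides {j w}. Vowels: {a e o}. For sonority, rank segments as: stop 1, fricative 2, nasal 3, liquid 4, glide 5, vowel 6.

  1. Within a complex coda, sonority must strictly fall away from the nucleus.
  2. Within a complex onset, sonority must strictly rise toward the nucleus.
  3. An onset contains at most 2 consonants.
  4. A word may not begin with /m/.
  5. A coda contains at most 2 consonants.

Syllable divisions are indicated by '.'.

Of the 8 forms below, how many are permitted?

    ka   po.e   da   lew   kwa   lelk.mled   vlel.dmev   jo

8

ka — σ1 onset /k/, coda /∅/ ok → permitted
po.e — σ1 onset /p/, coda /∅/ ok; σ2 onset /∅/, coda /∅/ ok → permitted
da — σ1 onset /d/, coda /∅/ ok → permitted
lew — σ1 onset /l/, coda /w/ ok → permitted
kwa — σ1 onset /kw/ (1→5 rises), coda /∅/ ok → permitted
lelk.mled — σ1 onset /l/, coda /lk/ (4→1 falls) ok; σ2 onset /ml/ (3→4 rises), coda /d/ ok → permitted
vlel.dmev — σ1 onset /vl/ (2→4 rises), coda /l/ ok; σ2 onset /dm/ (1→3 rises), coda /v/ ok → permitted
jo — σ1 onset /j/, coda /∅/ ok → permitted
Permitted: ka, po.e, da, lew, kwa, lelk.mled, vlel.dmev, jo → 8.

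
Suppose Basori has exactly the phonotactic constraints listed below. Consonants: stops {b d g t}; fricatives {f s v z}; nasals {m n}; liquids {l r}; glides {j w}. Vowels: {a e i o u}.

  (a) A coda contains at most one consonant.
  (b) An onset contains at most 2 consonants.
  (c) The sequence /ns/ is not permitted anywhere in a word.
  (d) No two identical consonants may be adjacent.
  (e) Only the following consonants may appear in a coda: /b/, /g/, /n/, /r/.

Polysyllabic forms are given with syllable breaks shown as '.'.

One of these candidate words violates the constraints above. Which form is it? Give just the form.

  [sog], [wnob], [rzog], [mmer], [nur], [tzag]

[sog] — σ1 onset /s/, coda /g/ ok → phonotactically legal
[wnob] — σ1 onset /wn/ (2C), coda /b/ ok → phonotactically legal
[rzog] — σ1 onset /rz/ (2C), coda /g/ ok → phonotactically legal
[mmer] — violates constraint (d): adjacent identical consonants /mm/ → phonotactically illegal
[nur] — σ1 onset /n/, coda /r/ ok → phonotactically legal
[tzag] — σ1 onset /tz/ (2C), coda /g/ ok → phonotactically legal

[mmer]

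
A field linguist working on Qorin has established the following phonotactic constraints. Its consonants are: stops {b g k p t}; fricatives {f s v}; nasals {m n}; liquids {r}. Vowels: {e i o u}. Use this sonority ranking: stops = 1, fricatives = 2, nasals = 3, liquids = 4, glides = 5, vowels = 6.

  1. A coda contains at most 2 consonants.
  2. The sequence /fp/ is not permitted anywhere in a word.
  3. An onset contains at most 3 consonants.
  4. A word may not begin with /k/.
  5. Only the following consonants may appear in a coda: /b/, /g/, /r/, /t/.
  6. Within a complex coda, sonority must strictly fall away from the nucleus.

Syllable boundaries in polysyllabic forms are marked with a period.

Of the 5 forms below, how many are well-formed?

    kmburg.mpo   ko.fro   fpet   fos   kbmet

kmburg.mpo — violates constraint 4: word begins with /k/ → ill-formed
ko.fro — violates constraint 4: word begins with /k/ → ill-formed
fpet — violates constraint 2: contains banned sequence /fp/ → ill-formed
fos — violates constraint 5: syllable 1 coda contains /s/, which is not a licensed coda consonant → ill-formed
kbmet — violates constraint 4: word begins with /k/ → ill-formed
No form is well-formed → 0.

0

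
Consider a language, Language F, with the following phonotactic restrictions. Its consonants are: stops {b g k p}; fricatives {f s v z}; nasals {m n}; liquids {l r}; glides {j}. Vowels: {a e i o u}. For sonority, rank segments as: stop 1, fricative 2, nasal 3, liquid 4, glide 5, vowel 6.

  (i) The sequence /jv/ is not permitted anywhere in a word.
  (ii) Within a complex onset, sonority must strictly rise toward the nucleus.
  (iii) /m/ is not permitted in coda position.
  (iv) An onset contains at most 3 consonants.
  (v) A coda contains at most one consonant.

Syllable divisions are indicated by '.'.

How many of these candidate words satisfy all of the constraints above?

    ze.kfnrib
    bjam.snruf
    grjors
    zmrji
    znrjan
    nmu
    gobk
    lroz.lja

0

ze.kfnrib — violates constraint (iv): syllable 2 onset /kfnr/ has 4 consonants (> 3) → ill-formed
bjam.snruf — violates constraint (iii): syllable 1 coda contains /m/ → ill-formed
grjors — violates constraint (v): syllable 1 coda /rs/ has 2 consonants (> 1) → ill-formed
zmrji — violates constraint (iv): syllable 1 onset /zmrj/ has 4 consonants (> 3) → ill-formed
znrjan — violates constraint (iv): syllable 1 onset /znrj/ has 4 consonants (> 3) → ill-formed
nmu — violates constraint (ii): syllable 1 onset /nm/: /n/ (nasal, 3) → /m/ (nasal, 3) does not rise → ill-formed
gobk — violates constraint (v): syllable 1 coda /bk/ has 2 consonants (> 1) → ill-formed
lroz.lja — violates constraint (ii): syllable 1 onset /lr/: /l/ (liquid, 4) → /r/ (liquid, 4) does not rise → ill-formed
No form is well-formed → 0.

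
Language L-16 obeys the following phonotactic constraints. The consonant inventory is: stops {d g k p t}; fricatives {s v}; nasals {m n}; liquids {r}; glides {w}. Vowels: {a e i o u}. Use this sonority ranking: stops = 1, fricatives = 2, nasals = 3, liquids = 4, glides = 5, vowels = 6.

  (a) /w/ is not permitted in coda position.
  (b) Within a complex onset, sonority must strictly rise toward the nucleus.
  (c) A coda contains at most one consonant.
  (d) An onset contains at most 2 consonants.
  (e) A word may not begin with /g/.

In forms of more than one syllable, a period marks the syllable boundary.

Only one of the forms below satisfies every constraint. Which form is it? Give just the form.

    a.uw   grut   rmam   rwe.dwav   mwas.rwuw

a.uw — violates constraint (a): syllable 2 coda contains /w/ → phonotactically illegal
grut — violates constraint (e): word begins with /g/ → phonotactically illegal
rmam — violates constraint (b): syllable 1 onset /rm/: /r/ (liquid, 4) → /m/ (nasal, 3) does not rise → phonotactically illegal
rwe.dwav — σ1 onset /rw/ (4→5 rises), coda /∅/ ok; σ2 onset /dw/ (1→5 rises), coda /v/ ok → phonotactically legal
mwas.rwuw — violates constraint (a): syllable 2 coda contains /w/ → phonotactically illegal

rwe.dwav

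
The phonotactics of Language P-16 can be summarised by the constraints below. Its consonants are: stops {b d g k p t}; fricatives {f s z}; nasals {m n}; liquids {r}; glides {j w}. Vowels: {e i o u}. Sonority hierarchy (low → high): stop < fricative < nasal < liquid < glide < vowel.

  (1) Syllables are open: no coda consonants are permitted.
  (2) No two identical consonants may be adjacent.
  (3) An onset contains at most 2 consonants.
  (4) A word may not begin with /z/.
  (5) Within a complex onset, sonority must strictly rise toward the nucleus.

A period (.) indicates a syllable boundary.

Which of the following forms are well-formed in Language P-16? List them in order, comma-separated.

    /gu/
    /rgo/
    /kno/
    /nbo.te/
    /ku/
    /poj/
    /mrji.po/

/gu/, /kno/, /ku/

/gu/ — σ1 onset /g/, coda /∅/ ok → well-formed
/rgo/ — violates constraint 5: syllable 1 onset /rg/: /r/ (liquid, 4) → /g/ (stop, 1) does not rise → ill-formed
/kno/ — σ1 onset /kn/ (1→3 rises), coda /∅/ ok → well-formed
/nbo.te/ — violates constraint 5: syllable 1 onset /nb/: /n/ (nasal, 3) → /b/ (stop, 1) does not rise → ill-formed
/ku/ — σ1 onset /k/, coda /∅/ ok → well-formed
/poj/ — violates constraint 1: syllable 1 coda /j/ has 1 consonant (> 0) → ill-formed
/mrji.po/ — violates constraint 3: syllable 1 onset /mrj/ has 3 consonants (> 2) → ill-formed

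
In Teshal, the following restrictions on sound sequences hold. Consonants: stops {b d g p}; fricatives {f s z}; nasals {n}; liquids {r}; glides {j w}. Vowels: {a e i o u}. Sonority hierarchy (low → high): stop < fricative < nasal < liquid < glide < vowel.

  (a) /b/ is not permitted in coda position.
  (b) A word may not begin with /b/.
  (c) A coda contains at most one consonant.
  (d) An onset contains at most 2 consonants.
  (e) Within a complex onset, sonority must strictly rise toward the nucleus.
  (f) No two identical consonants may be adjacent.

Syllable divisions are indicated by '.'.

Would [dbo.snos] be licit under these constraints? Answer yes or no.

[dbo.snos] — violates constraint (e): syllable 1 onset /db/: /d/ (stop, 1) → /b/ (stop, 1) does not rise → illicit

no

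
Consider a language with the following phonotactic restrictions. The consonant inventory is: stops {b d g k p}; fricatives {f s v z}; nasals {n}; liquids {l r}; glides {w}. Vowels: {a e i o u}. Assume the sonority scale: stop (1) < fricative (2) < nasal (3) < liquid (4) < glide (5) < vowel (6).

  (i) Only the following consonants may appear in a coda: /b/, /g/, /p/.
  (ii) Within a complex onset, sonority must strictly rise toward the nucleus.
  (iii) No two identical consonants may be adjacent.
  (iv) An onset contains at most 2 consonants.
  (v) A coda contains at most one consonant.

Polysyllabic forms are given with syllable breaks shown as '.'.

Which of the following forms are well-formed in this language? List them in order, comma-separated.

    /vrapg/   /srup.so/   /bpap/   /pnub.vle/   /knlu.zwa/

/vrapg/ — violates constraint (v): syllable 1 coda /pg/ has 2 consonants (> 1) → ill-formed
/srup.so/ — σ1 onset /sr/ (2→4 rises), coda /p/ ok; σ2 onset /s/, coda /∅/ ok → well-formed
/bpap/ — violates constraint (ii): syllable 1 onset /bp/: /b/ (stop, 1) → /p/ (stop, 1) does not rise → ill-formed
/pnub.vle/ — σ1 onset /pn/ (1→3 rises), coda /b/ ok; σ2 onset /vl/ (2→4 rises), coda /∅/ ok → well-formed
/knlu.zwa/ — violates constraint (iv): syllable 1 onset /knl/ has 3 consonants (> 2) → ill-formed

/srup.so/, /pnub.vle/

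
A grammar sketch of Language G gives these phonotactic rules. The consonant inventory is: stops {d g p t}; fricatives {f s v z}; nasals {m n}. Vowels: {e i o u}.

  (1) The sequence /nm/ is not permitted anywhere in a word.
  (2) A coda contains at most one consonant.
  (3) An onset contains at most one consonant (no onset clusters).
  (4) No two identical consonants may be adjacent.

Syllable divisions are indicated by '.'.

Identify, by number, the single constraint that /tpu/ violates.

3

/tpu/: syllable 1 onset /tp/ has 2 consonants (> 1).
This is a violation of constraint 3: "An onset contains at most one consonant (no onset clusters)."
The remaining constraints (1, 2, 4) are satisfied.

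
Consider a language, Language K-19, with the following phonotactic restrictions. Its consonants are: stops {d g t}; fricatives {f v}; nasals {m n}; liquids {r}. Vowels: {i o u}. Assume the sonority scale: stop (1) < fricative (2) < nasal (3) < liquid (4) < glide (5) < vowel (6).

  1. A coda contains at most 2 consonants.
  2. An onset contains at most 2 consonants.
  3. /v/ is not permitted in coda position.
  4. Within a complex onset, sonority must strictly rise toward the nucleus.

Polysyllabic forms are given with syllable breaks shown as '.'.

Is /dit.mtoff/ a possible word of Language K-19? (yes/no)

no

/dit.mtoff/ — violates constraint 4: syllable 2 onset /mt/: /m/ (nasal, 3) → /t/ (stop, 1) does not rise → illicit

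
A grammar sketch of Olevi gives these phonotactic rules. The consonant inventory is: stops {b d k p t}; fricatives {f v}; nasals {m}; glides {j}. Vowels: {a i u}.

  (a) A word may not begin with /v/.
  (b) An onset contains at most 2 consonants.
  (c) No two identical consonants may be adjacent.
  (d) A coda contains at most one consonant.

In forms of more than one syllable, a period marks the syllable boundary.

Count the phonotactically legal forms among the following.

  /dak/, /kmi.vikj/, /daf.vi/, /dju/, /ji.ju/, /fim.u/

/dak/ — σ1 onset /d/, coda /k/ ok → phonotactically legal
/kmi.vikj/ — violates constraint (d): syllable 2 coda /kj/ has 2 consonants (> 1) → phonotactically illegal
/daf.vi/ — σ1 onset /d/, coda /f/ ok; σ2 onset /v/, coda /∅/ ok → phonotactically legal
/dju/ — σ1 onset /dj/ (2C), coda /∅/ ok → phonotactically legal
/ji.ju/ — σ1 onset /j/, coda /∅/ ok; σ2 onset /j/, coda /∅/ ok → phonotactically legal
/fim.u/ — σ1 onset /f/, coda /m/ ok; σ2 onset /∅/, coda /∅/ ok → phonotactically legal
Phonotactically legal: /dak/, /daf.vi/, /dju/, /ji.ju/, /fim.u/ → 5.

5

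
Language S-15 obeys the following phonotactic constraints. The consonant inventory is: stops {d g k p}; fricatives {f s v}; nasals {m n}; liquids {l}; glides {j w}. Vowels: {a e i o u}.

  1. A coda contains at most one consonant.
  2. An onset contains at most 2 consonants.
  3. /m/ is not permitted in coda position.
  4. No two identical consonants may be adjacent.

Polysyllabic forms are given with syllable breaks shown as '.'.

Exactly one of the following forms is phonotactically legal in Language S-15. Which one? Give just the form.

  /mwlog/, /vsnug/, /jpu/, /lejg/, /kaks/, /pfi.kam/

/jpu/

/mwlog/ — violates constraint 2: syllable 1 onset /mwl/ has 3 consonants (> 2) → phonotactically illegal
/vsnug/ — violates constraint 2: syllable 1 onset /vsn/ has 3 consonants (> 2) → phonotactically illegal
/jpu/ — σ1 onset /jp/ (2C), coda /∅/ ok → phonotactically legal
/lejg/ — violates constraint 1: syllable 1 coda /jg/ has 2 consonants (> 1) → phonotactically illegal
/kaks/ — violates constraint 1: syllable 1 coda /ks/ has 2 consonants (> 1) → phonotactically illegal
/pfi.kam/ — violates constraint 3: syllable 2 coda contains /m/ → phonotactically illegal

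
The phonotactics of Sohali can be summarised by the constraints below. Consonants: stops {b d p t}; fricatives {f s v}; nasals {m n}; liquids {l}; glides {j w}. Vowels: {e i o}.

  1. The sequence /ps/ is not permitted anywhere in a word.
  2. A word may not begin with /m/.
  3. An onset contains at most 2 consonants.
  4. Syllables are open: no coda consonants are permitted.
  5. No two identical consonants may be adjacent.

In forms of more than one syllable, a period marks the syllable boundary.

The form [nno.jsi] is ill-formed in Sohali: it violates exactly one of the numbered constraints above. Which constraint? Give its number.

[nno.jsi]: adjacent identical consonants /nn/.
This is a violation of constraint 5: "No two identical consonants may be adjacent."
The remaining constraints (1, 2, 3, 4) are satisfied.

5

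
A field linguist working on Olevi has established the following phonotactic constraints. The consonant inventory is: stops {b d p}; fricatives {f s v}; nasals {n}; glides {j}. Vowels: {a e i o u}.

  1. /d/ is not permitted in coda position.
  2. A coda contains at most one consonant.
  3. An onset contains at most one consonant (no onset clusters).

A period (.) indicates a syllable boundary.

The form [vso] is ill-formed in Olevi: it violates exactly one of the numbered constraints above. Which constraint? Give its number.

[vso]: syllable 1 onset /vs/ has 2 consonants (> 1).
This is a violation of constraint 3: "An onset contains at most one consonant (no onset clusters)."
The remaining constraints (1, 2) are satisfied.

3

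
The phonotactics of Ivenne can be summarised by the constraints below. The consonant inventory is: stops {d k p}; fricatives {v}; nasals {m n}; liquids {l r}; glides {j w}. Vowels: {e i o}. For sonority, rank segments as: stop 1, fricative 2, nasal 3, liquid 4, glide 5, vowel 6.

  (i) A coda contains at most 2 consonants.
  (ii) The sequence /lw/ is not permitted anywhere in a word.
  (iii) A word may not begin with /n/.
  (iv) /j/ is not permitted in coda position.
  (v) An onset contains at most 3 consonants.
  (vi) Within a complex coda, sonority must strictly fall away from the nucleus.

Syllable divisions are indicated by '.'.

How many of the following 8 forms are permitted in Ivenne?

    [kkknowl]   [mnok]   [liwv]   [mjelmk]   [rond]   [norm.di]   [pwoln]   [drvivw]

4

[kkknowl] — violates constraint (v): syllable 1 onset /kkkn/ has 4 consonants (> 3) → not permitted
[mnok] — σ1 onset /mn/ (2C), coda /k/ ok → permitted
[liwv] — σ1 onset /l/, coda /wv/ (5→2 falls) ok → permitted
[mjelmk] — violates constraint (i): syllable 1 coda /lmk/ has 3 consonants (> 2) → not permitted
[rond] — σ1 onset /r/, coda /nd/ (3→1 falls) ok → permitted
[norm.di] — violates constraint (iii): word begins with /n/ → not permitted
[pwoln] — σ1 onset /pw/ (2C), coda /ln/ (4→3 falls) ok → permitted
[drvivw] — violates constraint (vi): syllable 1 coda /vw/: /v/ (fricative, 2) → /w/ (glide, 5) does not fall → not permitted
Permitted: [mnok], [liwv], [rond], [pwoln] → 4.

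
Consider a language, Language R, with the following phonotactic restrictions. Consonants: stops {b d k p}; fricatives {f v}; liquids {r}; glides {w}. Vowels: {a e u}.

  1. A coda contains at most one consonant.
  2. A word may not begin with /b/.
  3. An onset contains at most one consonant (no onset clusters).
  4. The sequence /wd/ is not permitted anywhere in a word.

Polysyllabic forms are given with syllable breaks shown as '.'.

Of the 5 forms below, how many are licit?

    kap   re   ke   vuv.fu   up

kap — σ1 onset /k/, coda /p/ ok → licit
re — σ1 onset /r/, coda /∅/ ok → licit
ke — σ1 onset /k/, coda /∅/ ok → licit
vuv.fu — σ1 onset /v/, coda /v/ ok; σ2 onset /f/, coda /∅/ ok → licit
up — σ1 onset /∅/, coda /p/ ok → licit
Licit: kap, re, ke, vuv.fu, up → 5.

5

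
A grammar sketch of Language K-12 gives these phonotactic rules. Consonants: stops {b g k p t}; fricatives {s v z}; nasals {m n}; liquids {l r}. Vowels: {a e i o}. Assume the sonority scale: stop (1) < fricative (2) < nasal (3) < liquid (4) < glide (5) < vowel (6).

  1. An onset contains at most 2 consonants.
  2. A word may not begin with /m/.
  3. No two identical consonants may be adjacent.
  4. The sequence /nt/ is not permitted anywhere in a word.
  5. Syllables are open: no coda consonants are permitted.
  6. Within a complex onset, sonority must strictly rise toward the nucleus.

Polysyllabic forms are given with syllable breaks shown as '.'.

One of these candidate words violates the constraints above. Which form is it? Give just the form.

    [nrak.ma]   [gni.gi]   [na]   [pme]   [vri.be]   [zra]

[nrak.ma]

[nrak.ma] — violates constraint 5: syllable 1 coda /k/ has 1 consonant (> 0) → not permitted
[gni.gi] — σ1 onset /gn/ (1→3 rises), coda /∅/ ok; σ2 onset /g/, coda /∅/ ok → permitted
[na] — σ1 onset /n/, coda /∅/ ok → permitted
[pme] — σ1 onset /pm/ (1→3 rises), coda /∅/ ok → permitted
[vri.be] — σ1 onset /vr/ (2→4 rises), coda /∅/ ok; σ2 onset /b/, coda /∅/ ok → permitted
[zra] — σ1 onset /zr/ (2→4 rises), coda /∅/ ok → permitted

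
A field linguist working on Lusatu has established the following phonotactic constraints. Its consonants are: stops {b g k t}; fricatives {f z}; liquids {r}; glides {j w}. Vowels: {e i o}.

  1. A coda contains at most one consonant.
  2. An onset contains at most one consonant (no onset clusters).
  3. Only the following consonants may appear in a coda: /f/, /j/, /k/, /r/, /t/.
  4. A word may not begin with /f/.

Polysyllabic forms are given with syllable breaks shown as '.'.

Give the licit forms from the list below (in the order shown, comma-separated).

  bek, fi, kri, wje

bek — σ1 onset /b/, coda /k/ ok → licit
fi — violates constraint 4: word begins with /f/ → illicit
kri — violates constraint 2: syllable 1 onset /kr/ has 2 consonants (> 1) → illicit
wje — violates constraint 2: syllable 1 onset /wj/ has 2 consonants (> 1) → illicit

bek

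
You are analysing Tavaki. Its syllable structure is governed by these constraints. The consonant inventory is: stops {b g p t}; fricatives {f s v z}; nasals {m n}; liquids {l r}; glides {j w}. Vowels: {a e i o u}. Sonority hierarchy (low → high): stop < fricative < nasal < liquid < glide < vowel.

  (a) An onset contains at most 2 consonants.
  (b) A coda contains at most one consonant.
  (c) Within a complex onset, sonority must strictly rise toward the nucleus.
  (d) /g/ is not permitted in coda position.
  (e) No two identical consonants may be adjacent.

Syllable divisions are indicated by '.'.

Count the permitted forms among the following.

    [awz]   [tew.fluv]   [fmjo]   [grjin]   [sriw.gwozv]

1

[awz] — violates constraint (b): syllable 1 coda /wz/ has 2 consonants (> 1) → not permitted
[tew.fluv] — σ1 onset /t/, coda /w/ ok; σ2 onset /fl/ (2→4 rises), coda /v/ ok → permitted
[fmjo] — violates constraint (a): syllable 1 onset /fmj/ has 3 consonants (> 2) → not permitted
[grjin] — violates constraint (a): syllable 1 onset /grj/ has 3 consonants (> 2) → not permitted
[sriw.gwozv] — violates constraint (b): syllable 2 coda /zv/ has 2 consonants (> 1) → not permitted
Permitted: [tew.fluv] → 1.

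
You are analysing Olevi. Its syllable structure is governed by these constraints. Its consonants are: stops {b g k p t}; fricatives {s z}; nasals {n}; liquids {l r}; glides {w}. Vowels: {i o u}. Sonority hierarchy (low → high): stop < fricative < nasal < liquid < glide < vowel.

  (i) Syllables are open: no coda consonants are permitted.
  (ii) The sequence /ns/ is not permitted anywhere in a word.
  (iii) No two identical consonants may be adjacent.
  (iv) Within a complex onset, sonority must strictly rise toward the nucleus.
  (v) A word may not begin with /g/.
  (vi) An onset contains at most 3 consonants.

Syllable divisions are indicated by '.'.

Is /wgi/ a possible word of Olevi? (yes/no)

no

/wgi/ — violates constraint (iv): syllable 1 onset /wg/: /w/ (glide, 5) → /g/ (stop, 1) does not rise → ill-formed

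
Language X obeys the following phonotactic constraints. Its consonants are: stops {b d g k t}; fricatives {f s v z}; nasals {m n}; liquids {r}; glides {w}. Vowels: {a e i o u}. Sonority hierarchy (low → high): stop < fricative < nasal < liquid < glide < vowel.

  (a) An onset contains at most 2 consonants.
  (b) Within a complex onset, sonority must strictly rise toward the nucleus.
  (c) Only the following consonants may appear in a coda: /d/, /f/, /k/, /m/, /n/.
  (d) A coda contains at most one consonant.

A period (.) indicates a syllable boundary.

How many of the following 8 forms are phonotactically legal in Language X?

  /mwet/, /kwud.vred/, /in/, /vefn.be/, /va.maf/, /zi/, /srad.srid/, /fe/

/mwet/ — violates constraint (c): syllable 1 coda contains /t/, which is not a licensed coda consonant → phonotactically illegal
/kwud.vred/ — σ1 onset /kw/ (1→5 rises), coda /d/ ok; σ2 onset /vr/ (2→4 rises), coda /d/ ok → phonotactically legal
/in/ — σ1 onset /∅/, coda /n/ ok → phonotactically legal
/vefn.be/ — violates constraint (d): syllable 1 coda /fn/ has 2 consonants (> 1) → phonotactically illegal
/va.maf/ — σ1 onset /v/, coda /∅/ ok; σ2 onset /m/, coda /f/ ok → phonotactically legal
/zi/ — σ1 onset /z/, coda /∅/ ok → phonotactically legal
/srad.srid/ — σ1 onset /sr/ (2→4 rises), coda /d/ ok; σ2 onset /sr/ (2→4 rises), coda /d/ ok → phonotactically legal
/fe/ — σ1 onset /f/, coda /∅/ ok → phonotactically legal
Phonotactically legal: /kwud.vred/, /in/, /va.maf/, /zi/, /srad.srid/, /fe/ → 6.

6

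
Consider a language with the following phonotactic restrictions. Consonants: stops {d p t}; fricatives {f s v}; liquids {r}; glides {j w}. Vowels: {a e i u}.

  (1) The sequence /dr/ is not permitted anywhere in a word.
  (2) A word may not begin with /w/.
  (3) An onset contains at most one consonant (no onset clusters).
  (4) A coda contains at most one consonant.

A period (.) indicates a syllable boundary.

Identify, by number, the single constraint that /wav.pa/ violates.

/wav.pa/: word begins with /w/.
This is a violation of constraint 2: "A word may not begin with /w/."
The remaining constraints (1, 3, 4) are satisfied.

2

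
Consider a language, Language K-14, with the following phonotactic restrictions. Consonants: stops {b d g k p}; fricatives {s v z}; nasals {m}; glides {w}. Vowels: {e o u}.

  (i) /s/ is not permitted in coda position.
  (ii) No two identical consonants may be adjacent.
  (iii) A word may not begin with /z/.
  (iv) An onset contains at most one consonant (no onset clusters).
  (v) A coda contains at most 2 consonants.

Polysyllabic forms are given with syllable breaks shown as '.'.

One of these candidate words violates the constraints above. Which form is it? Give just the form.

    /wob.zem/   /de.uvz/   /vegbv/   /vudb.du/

/vegbv/

/wob.zem/ — σ1 onset /w/, coda /b/ ok; σ2 onset /z/, coda /m/ ok → licit
/de.uvz/ — σ1 onset /d/, coda /∅/ ok; σ2 onset /∅/, coda /vz/ (2C) ok → licit
/vegbv/ — violates constraint (v): syllable 1 coda /gbv/ has 3 consonants (> 2) → illicit
/vudb.du/ — σ1 onset /v/, coda /db/ (2C) ok; σ2 onset /d/, coda /∅/ ok → licit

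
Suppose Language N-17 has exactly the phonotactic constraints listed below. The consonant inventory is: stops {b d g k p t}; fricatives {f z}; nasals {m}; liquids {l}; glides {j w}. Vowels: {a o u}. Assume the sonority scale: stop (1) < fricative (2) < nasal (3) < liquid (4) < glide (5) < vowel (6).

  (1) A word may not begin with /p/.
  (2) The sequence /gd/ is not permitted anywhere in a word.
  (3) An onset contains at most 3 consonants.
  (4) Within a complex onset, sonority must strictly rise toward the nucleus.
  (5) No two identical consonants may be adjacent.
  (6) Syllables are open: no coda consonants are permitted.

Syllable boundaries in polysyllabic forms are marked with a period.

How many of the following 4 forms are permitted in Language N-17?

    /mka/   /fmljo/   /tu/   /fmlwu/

/mka/ — violates constraint 4: syllable 1 onset /mk/: /m/ (nasal, 3) → /k/ (stop, 1) does not rise → not permitted
/fmljo/ — violates constraint 3: syllable 1 onset /fmlj/ has 4 consonants (> 3) → not permitted
/tu/ — σ1 onset /t/, coda /∅/ ok → permitted
/fmlwu/ — violates constraint 3: syllable 1 onset /fmlw/ has 4 consonants (> 3) → not permitted
Permitted: /tu/ → 1.

1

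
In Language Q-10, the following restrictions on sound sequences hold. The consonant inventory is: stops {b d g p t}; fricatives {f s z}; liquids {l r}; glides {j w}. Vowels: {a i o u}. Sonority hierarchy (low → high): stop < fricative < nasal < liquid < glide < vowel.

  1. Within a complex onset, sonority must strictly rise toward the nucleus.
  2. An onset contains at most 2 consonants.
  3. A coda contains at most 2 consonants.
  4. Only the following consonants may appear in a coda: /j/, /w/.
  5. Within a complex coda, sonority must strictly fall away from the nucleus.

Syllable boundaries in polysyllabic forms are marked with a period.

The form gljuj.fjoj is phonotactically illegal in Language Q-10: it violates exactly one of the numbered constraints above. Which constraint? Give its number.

2

gljuj.fjoj: syllable 1 onset /glj/ has 3 consonants (> 2).
This is a violation of constraint 2: "An onset contains at most 2 consonants."
The remaining constraints (1, 3, 4, 5) are satisfied.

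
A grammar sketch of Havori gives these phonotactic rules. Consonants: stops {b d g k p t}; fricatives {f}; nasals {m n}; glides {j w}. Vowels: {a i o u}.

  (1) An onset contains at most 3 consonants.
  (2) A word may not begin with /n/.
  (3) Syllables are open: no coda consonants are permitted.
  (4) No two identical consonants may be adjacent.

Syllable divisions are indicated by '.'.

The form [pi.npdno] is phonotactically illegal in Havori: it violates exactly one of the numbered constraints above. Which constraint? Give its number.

[pi.npdno]: syllable 2 onset /npdn/ has 4 consonants (> 3).
This is a violation of constraint 1: "An onset contains at most 3 consonants."
The remaining constraints (2, 3, 4) are satisfied.

1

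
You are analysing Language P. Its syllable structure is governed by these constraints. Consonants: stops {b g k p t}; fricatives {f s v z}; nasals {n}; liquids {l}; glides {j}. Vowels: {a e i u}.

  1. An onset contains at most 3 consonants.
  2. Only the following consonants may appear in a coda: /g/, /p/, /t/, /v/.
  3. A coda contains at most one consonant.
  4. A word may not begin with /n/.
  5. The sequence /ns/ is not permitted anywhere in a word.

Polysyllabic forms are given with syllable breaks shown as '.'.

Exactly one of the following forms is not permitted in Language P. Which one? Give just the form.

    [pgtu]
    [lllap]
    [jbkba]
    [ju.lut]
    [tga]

[jbkba]

[pgtu] — σ1 onset /pgt/ (3C), coda /∅/ ok → permitted
[lllap] — σ1 onset /lll/ (3C), coda /p/ ok → permitted
[jbkba] — violates constraint 1: syllable 1 onset /jbkb/ has 4 consonants (> 3) → not permitted
[ju.lut] — σ1 onset /j/, coda /∅/ ok; σ2 onset /l/, coda /t/ ok → permitted
[tga] — σ1 onset /tg/ (2C), coda /∅/ ok → permitted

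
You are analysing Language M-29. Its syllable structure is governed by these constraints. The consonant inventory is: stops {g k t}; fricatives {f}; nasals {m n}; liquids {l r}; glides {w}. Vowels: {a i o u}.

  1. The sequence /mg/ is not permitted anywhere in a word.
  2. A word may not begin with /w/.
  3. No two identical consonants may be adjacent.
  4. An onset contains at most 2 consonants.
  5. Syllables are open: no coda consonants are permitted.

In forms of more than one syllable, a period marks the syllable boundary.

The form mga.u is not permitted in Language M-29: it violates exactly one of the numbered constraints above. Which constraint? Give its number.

mga.u: contains banned sequence /mg/.
This is a violation of constraint 1: "The sequence /mg/ is not permitted anywhere in a word."
The remaining constraints (2, 3, 4, 5) are satisfied.

1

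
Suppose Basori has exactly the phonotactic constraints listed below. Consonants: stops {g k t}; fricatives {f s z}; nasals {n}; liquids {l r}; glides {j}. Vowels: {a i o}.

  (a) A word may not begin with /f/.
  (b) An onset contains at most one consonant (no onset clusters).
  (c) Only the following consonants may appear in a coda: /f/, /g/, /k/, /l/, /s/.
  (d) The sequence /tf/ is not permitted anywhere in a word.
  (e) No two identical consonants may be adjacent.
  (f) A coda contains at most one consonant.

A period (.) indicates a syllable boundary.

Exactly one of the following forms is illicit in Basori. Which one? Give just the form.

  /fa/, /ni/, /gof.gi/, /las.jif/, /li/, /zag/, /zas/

/fa/

/fa/ — violates constraint (a): word begins with /f/ → illicit
/ni/ — σ1 onset /n/, coda /∅/ ok → licit
/gof.gi/ — σ1 onset /g/, coda /f/ ok; σ2 onset /g/, coda /∅/ ok → licit
/las.jif/ — σ1 onset /l/, coda /s/ ok; σ2 onset /j/, coda /f/ ok → licit
/li/ — σ1 onset /l/, coda /∅/ ok → licit
/zag/ — σ1 onset /z/, coda /g/ ok → licit
/zas/ — σ1 onset /z/, coda /s/ ok → licit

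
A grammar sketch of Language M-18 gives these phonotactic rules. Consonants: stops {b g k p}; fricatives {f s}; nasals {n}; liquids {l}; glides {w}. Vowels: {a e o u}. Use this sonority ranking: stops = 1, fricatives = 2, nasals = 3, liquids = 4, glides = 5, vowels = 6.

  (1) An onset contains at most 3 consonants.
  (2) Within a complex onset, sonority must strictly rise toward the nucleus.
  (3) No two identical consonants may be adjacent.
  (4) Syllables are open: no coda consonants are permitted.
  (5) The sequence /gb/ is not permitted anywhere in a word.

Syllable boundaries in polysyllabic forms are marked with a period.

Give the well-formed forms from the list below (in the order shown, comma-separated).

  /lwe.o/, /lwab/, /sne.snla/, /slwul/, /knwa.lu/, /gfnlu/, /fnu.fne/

/lwe.o/, /sne.snla/, /knwa.lu/, /fnu.fne/

/lwe.o/ — σ1 onset /lw/ (4→5 rises), coda /∅/ ok; σ2 onset /∅/, coda /∅/ ok → well-formed
/lwab/ — violates constraint 4: syllable 1 coda /b/ has 1 consonant (> 0) → ill-formed
/sne.snla/ — σ1 onset /sn/ (2→3 rises), coda /∅/ ok; σ2 onset /snl/ (2→3→4 rises), coda /∅/ ok → well-formed
/slwul/ — violates constraint 4: syllable 1 coda /l/ has 1 consonant (> 0) → ill-formed
/knwa.lu/ — σ1 onset /knw/ (1→3→5 rises), coda /∅/ ok; σ2 onset /l/, coda /∅/ ok → well-formed
/gfnlu/ — violates constraint 1: syllable 1 onset /gfnl/ has 4 consonants (> 3) → ill-formed
/fnu.fne/ — σ1 onset /fn/ (2→3 rises), coda /∅/ ok; σ2 onset /fn/ (2→3 rises), coda /∅/ ok → well-formed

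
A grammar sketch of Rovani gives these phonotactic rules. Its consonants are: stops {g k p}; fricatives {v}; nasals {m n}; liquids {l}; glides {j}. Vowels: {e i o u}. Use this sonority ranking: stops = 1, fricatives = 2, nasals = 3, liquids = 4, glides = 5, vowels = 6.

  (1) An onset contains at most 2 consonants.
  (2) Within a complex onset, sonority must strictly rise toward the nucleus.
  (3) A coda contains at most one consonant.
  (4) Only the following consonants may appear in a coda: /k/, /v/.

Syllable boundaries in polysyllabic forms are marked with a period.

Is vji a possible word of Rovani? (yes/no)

yes

vji — σ1 onset /vj/ (2→5 rises), coda /∅/ ok → well-formed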